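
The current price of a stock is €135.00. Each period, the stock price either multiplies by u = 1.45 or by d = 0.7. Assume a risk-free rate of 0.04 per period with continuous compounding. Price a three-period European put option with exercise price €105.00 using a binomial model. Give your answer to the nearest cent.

€11.72

Risk-neutral probability p = (e^0.04 − 0.7)/(1.45 − 0.7) = 0.3408/0.7500 = 0.4544
Terminal stock prices: S_uuu = 411.6, S_uud = 198.7, S_udd = 95.92, S_ddd = 46.3
Terminal payoffs (K − S): max(-306.6, 0) = 0, max(-93.69, 0) = 0, max(9.083, 0) = 9.083, max(58.7, 0) = 58.7
Node uu (S = 283.8): V_uu = e^(−0.04)·[0.4544·0.0000 + 0.5456·0.0000] = 0.0000
Node ud (S = 137): V_ud = e^(−0.04)·[0.4544·0.0000 + 0.5456·9.0825] = 4.7610
Node dd (S = 66.15): V_dd = e^(−0.04)·[0.4544·9.0825 + 0.5456·58.6950] = 34.7329
Node u (S = 195.8): V_u = e^(−0.04)·[0.4544·0.0000 + 0.5456·4.7610] = 2.4957
Node d (S = 94.5): V_d = e^(−0.04)·[0.4544·4.7610 + 0.5456·34.7329] = 20.2854
Node 0 (S = 135): V_0 = e^(−0.04)·[0.4544·2.4957 + 0.5456·20.2854] = 11.7230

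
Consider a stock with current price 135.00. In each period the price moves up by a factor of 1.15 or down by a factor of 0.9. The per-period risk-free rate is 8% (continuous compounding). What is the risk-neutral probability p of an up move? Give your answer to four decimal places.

Risk-neutral probability p = (e^0.08 − 0.9)/(1.15 − 0.9) = 0.1833/0.2500 = 0.7331

p = 0.7331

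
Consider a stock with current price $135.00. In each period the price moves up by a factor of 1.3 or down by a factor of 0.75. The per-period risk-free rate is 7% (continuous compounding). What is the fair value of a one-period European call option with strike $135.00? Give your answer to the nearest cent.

$22.14

Risk-neutral probability p = (e^0.07 − 0.75)/(1.3 − 0.75) = 0.3225/0.5500 = 0.5864
Terminal stock prices: S_u = 175.5, S_d = 101.2
Terminal payoffs (S − K): max(40.5, 0) = 40.5, max(-33.75, 0) = 0
Node 0 (S = 135): V_0 = e^(−0.07)·[0.5864·40.5000 + 0.4136·0.0000] = 22.1428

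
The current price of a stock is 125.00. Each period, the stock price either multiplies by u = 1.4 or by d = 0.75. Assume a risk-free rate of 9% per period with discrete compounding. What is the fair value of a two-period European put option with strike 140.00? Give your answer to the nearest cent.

Risk-neutral probability p = (1 + 0.09 − 0.75)/(1.4 − 0.75) = 0.3400/0.6500 = 0.5231
Terminal stock prices: S_uu = 245, S_ud = 131.2, S_dd = 70.31
Terminal payoffs (K − S): max(-105, 0) = 0, max(8.75, 0) = 8.75, max(69.69, 0) = 69.69
Node u (S = 175): V_u = 1/1.09·[0.5231·0.0000 + 0.4769·8.7500] = 3.8285
Node d (S = 93.75): V_d = 1/1.09·[0.5231·8.7500 + 0.4769·69.6875] = 34.6904
Node 0 (S = 125): V_0 = 1/1.09·[0.5231·3.8285 + 0.4769·34.6904] = 17.0158

17.02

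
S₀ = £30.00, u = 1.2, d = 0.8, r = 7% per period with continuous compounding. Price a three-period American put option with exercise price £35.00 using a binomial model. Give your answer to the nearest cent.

Risk-neutral probability p = (e^0.07 − 0.8)/(1.2 − 0.8) = 0.2725/0.4000 = 0.6813
Terminal stock prices: S_uuu = 51.84, S_uud = 34.56, S_udd = 23.04, S_ddd = 15.36
Terminal payoffs (K − S): max(-16.84, 0) = 0, max(0.44, 0) = 0.44, max(11.96, 0) = 11.96, max(19.64, 0) = 19.64
Node uu (S = 43.2): continuation = e^(−0.07)·[0.6813·0.0000 + 0.3187·0.4400] = 0.1308; exercise value = 0.0000 ≤ continuation, so V_uu = 0.1308
Node ud (S = 28.8): continuation = e^(−0.07)·[0.6813·0.4400 + 0.3187·11.9600] = 3.8338; exercise value = 6.2000 > continuation, so V_ud = 6.2000 (exercise)
Node dd (S = 19.2): continuation = e^(−0.07)·[0.6813·11.9600 + 0.3187·19.6400] = 13.4338; exercise value = 15.8000 > continuation, so V_dd = 15.8000 (exercise)
Node u (S = 36): continuation = e^(−0.07)·[0.6813·0.1308 + 0.3187·6.2000] = 1.9256; exercise value = 0.0000 ≤ continuation, so V_u = 1.9256
Node d (S = 24): continuation = e^(−0.07)·[0.6813·6.2000 + 0.3187·15.8000] = 8.6338; exercise value = 11.0000 > continuation, so V_d = 11.0000 (exercise)
Node 0 (S = 30): continuation = e^(−0.07)·[0.6813·1.9256 + 0.3187·11.0000] = 4.4922; exercise value = 5.0000 > continuation, so V_0 = 5.0000 (exercise)

£5.00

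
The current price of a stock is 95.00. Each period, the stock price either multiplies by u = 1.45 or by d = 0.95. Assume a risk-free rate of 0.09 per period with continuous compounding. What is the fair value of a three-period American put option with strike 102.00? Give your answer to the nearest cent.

Risk-neutral probability p = (e^0.09 − 0.95)/(1.45 − 0.95) = 0.1442/0.5000 = 0.2883
Terminal stock prices: S_uuu = 289.6, S_uud = 189.8, S_udd = 124.3, S_ddd = 81.45
Terminal payoffs (K − S): max(-187.6, 0) = 0, max(-87.75, 0) = 0, max(-22.32, 0) = 0, max(20.55, 0) = 20.55
Node uu (S = 199.7): continuation = e^(−0.09)·[0.2883·0.0000 + 0.7117·0.0000] = 0.0000; exercise value = 0.0000 ≤ continuation, so V_uu = 0.0000
Node ud (S = 130.9): continuation = e^(−0.09)·[0.2883·0.0000 + 0.7117·0.0000] = 0.0000; exercise value = 0.0000 ≤ continuation, so V_ud = 0.0000
Node dd (S = 85.74): continuation = e^(−0.09)·[0.2883·0.0000 + 0.7117·20.5494] = 13.3653; exercise value = 16.2625 > continuation, so V_dd = 16.2625 (exercise)
Node u (S = 137.8): continuation = e^(−0.09)·[0.2883·0.0000 + 0.7117·0.0000] = 0.0000; exercise value = 0.0000 ≤ continuation, so V_u = 0.0000
Node d (S = 90.25): continuation = e^(−0.09)·[0.2883·0.0000 + 0.7117·16.2625] = 10.5771; exercise value = 11.7500 > continuation, so V_d = 11.7500 (exercise)
Node 0 (S = 95): continuation = e^(−0.09)·[0.2883·0.0000 + 0.7117·11.7500] = 7.6422; exercise value = 7.0000 ≤ continuation, so V_0 = 7.6422

7.64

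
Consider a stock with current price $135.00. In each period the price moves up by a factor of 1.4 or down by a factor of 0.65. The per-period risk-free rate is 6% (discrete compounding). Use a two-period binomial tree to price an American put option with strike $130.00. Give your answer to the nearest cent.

Risk-neutral probability p = (1 + 0.06 − 0.65)/(1.4 − 0.65) = 0.4100/0.7500 = 0.5467
Terminal stock prices: S_uu = 264.6, S_ud = 122.9, S_dd = 57.04
Terminal payoffs (K − S): max(-134.6, 0) = 0, max(7.15, 0) = 7.15, max(72.96, 0) = 72.96
Node u (S = 189): continuation = 1/1.06·[0.5467·0.0000 + 0.4533·7.1500] = 3.0579; exercise value = 0.0000 ≤ continuation, so V_u = 3.0579
Node d (S = 87.75): continuation = 1/1.06·[0.5467·7.1500 + 0.4533·72.9625] = 34.8915; exercise value = 42.2500 > continuation, so V_d = 42.2500 (exercise)
Node 0 (S = 135): continuation = 1/1.06·[0.5467·3.0579 + 0.4533·42.2500] = 19.6462; exercise value = 0.0000 ≤ continuation, so V_0 = 19.6462

$19.65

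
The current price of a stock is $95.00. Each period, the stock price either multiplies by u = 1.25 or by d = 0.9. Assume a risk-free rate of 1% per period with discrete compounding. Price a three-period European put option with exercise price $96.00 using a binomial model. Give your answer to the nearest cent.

$8.37

Risk-neutral probability p = (1 + 0.01 − 0.9)/(1.25 − 0.9) = 0.1100/0.3500 = 0.3143
Terminal stock prices: S_uuu = 185.5, S_uud = 133.6, S_udd = 96.19, S_ddd = 69.26
Terminal payoffs (K − S): max(-89.55, 0) = 0, max(-37.59, 0) = 0, max(-0.1875, 0) = 0, max(26.74, 0) = 26.74
Node uu (S = 148.4): V_uu = 1/1.01·[0.3143·0.0000 + 0.6857·0.0000] = 0.0000
Node ud (S = 106.9): V_ud = 1/1.01·[0.3143·0.0000 + 0.6857·0.0000] = 0.0000
Node dd (S = 76.95): V_dd = 1/1.01·[0.3143·0.0000 + 0.6857·26.7450] = 18.1579
Node u (S = 118.8): V_u = 1/1.01·[0.3143·0.0000 + 0.6857·0.0000] = 0.0000
Node d (S = 85.5): V_d = 1/1.01·[0.3143·0.0000 + 0.6857·18.1579] = 12.3278
Node 0 (S = 95): V_0 = 1/1.01·[0.3143·0.0000 + 0.6857·12.3278] = 8.3697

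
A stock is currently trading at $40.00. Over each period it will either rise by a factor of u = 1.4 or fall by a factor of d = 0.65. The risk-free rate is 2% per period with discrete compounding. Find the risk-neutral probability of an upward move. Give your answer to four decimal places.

Risk-neutral probability p = (1 + 0.02 − 0.65)/(1.4 − 0.65) = 0.3700/0.7500 = 0.4933

p = 0.4933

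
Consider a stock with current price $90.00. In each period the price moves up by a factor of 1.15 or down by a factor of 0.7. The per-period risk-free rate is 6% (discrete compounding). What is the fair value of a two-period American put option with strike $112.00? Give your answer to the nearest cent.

Risk-neutral probability p = (1 + 0.06 − 0.7)/(1.15 − 0.7) = 0.3600/0.4500 = 0.8000
Terminal stock prices: S_uu = 119, S_ud = 72.45, S_dd = 44.1
Terminal payoffs (K − S): max(-7.025, 0) = 0, max(39.55, 0) = 39.55, max(67.9, 0) = 67.9
Node u (S = 103.5): continuation = 1/1.06·[0.8000·0.0000 + 0.2000·39.5500] = 7.4623; exercise value = 8.5000 > continuation, so V_u = 8.5000 (exercise)
Node d (S = 63): continuation = 1/1.06·[0.8000·39.5500 + 0.2000·67.9000] = 42.6604; exercise value = 49.0000 > continuation, so V_d = 49.0000 (exercise)
Node 0 (S = 90): continuation = 1/1.06·[0.8000·8.5000 + 0.2000·49.0000] = 15.6604; exercise value = 22.0000 > continuation, so V_0 = 22.0000 (exercise)

$22.00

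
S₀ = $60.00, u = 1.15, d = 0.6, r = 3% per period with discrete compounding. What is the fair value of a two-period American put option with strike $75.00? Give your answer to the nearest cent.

$15.00

Risk-neutral probability p = (1 + 0.03 − 0.6)/(1.15 − 0.6) = 0.4300/0.5500 = 0.7818
Terminal stock prices: S_uu = 79.35, S_ud = 41.4, S_dd = 21.6
Terminal payoffs (K − S): max(-4.35, 0) = 0, max(33.6, 0) = 33.6, max(53.4, 0) = 53.4
Node u (S = 69): continuation = 1/1.03·[0.7818·0.0000 + 0.2182·33.6000] = 7.1174; exercise value = 6.0000 ≤ continuation, so V_u = 7.1174
Node d (S = 36): continuation = 1/1.03·[0.7818·33.6000 + 0.2182·53.4000] = 36.8155; exercise value = 39.0000 > continuation, so V_d = 39.0000 (exercise)
Node 0 (S = 60): continuation = 1/1.03·[0.7818·7.1174 + 0.2182·39.0000] = 13.6637; exercise value = 15.0000 > continuation, so V_0 = 15.0000 (exercise)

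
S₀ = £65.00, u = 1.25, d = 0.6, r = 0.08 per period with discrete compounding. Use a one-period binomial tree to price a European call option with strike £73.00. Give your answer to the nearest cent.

£5.64

Risk-neutral probability p = (1 + 0.08 − 0.6)/(1.25 − 0.6) = 0.4800/0.6500 = 0.7385
Terminal stock prices: S_u = 81.25, S_d = 39
Terminal payoffs (S − K): max(8.25, 0) = 8.25, max(-34, 0) = 0
Node 0 (S = 65): V_0 = 1/1.08·[0.7385·8.2500 + 0.2615·0.0000] = 5.6410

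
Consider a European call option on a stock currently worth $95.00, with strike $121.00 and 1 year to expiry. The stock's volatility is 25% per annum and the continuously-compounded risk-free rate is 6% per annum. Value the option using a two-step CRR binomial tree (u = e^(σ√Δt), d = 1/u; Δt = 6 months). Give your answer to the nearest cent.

CRR parameters: u = e^(σ√Δt) = e^(0.25·√0.5) = 1.1934, d = 1/u = 0.8380
Per-period rate: rΔt = 0.06·0.5 = 0.03, so R = e^0.03 = 1.0305
Risk-neutral probability p = (e^0.03 − 0.8380)/(1.1934 − 0.8380) = 0.1925/0.3554 = 0.5416
Terminal stock prices: S_uu = 135.3, S_ud = 95, S_dd = 66.71
Terminal payoffs (S − K): max(14.29, 0) = 14.29, max(-26, 0) = 0, max(-54.29, 0) = 0
Node u (S = 113.4): V_u = e^(−0.03)·[0.5416·14.2913 + 0.4584·0.0000] = 7.5116
Node d (S = 79.61): V_d = e^(−0.03)·[0.5416·0.0000 + 0.4584·0.0000] = 0.0000
Node 0 (S = 95): V_0 = e^(−0.03)·[0.5416·7.5116 + 0.4584·0.0000] = 3.9481

$3.95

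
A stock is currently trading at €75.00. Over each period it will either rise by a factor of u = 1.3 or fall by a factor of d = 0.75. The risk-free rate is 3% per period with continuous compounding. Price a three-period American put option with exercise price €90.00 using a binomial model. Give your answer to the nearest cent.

€20.02

Risk-neutral probability p = (e^0.03 − 0.75)/(1.3 − 0.75) = 0.2805/0.5500 = 0.5099
Terminal stock prices: S_uuu = 164.8, S_uud = 95.06, S_udd = 54.84, S_ddd = 31.64
Terminal payoffs (K − S): max(-74.78, 0) = 0, max(-5.063, 0) = 0, max(35.16, 0) = 35.16, max(58.36, 0) = 58.36
Node uu (S = 126.8): continuation = e^(−0.03)·[0.5099·0.0000 + 0.4901·0.0000] = 0.0000; exercise value = 0.0000 ≤ continuation, so V_uu = 0.0000
Node ud (S = 73.12): continuation = e^(−0.03)·[0.5099·0.0000 + 0.4901·35.1562] = 16.7203; exercise value = 16.8750 > continuation, so V_ud = 16.8750 (exercise)
Node dd (S = 42.19): continuation = e^(−0.03)·[0.5099·35.1562 + 0.4901·58.3594] = 45.1526; exercise value = 47.8125 > continuation, so V_dd = 47.8125 (exercise)
Node u (S = 97.5): continuation = e^(−0.03)·[0.5099·0.0000 + 0.4901·16.8750] = 8.0257; exercise value = 0.0000 ≤ continuation, so V_u = 8.0257
Node d (S = 56.25): continuation = e^(−0.03)·[0.5099·16.8750 + 0.4901·47.8125] = 31.0901; exercise value = 33.7500 > continuation, so V_d = 33.7500 (exercise)
Node 0 (S = 75): continuation = e^(−0.03)·[0.5099·8.0257 + 0.4901·33.7500] = 20.0230; exercise value = 15.0000 ≤ continuation, so V_0 = 20.0230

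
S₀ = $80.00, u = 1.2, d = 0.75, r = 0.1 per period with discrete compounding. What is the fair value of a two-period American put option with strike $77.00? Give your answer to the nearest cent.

$4.15

Risk-neutral probability p = (1 + 0.1 − 0.75)/(1.2 − 0.75) = 0.3500/0.4500 = 0.7778
Terminal stock prices: S_uu = 115.2, S_ud = 72, S_dd = 45
Terminal payoffs (K − S): max(-38.2, 0) = 0, max(5, 0) = 5, max(32, 0) = 32
Node u (S = 96): continuation = 1/1.1·[0.7778·0.0000 + 0.2222·5.0000] = 1.0101; exercise value = 0.0000 ≤ continuation, so V_u = 1.0101
Node d (S = 60): continuation = 1/1.1·[0.7778·5.0000 + 0.2222·32.0000] = 10.0000; exercise value = 17.0000 > continuation, so V_d = 17.0000 (exercise)
Node 0 (S = 80): continuation = 1/1.1·[0.7778·1.0101 + 0.2222·17.0000] = 4.1486; exercise value = 0.0000 ≤ continuation, so V_0 = 4.1486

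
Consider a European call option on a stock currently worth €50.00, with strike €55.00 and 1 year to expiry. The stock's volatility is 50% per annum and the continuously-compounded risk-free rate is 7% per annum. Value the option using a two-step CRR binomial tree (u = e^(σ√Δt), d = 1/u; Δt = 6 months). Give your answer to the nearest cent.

CRR parameters: u = e^(σ√Δt) = e^(0.5·√0.5) = 1.4241, d = 1/u = 0.7022
Per-period rate: rΔt = 0.07·0.5 = 0.035, so R = e^0.035 = 1.0356
Risk-neutral probability p = (e^0.035 − 0.7022)/(1.4241 − 0.7022) = 0.3334/0.7219 = 0.4619
Terminal stock prices: S_uu = 101.4, S_ud = 50, S_dd = 24.65
Terminal payoffs (S − K): max(46.41, 0) = 46.41, max(-5, 0) = 0, max(-30.35, 0) = 0
Node u (S = 71.21): V_u = e^(−0.035)·[0.4619·46.4057 + 0.5381·0.0000] = 20.6958
Node d (S = 35.11): V_d = e^(−0.035)·[0.4619·0.0000 + 0.5381·0.0000] = 0.0000
Node 0 (S = 50): V_0 = e^(−0.035)·[0.4619·20.6958 + 0.5381·0.0000] = 9.2298

€9.23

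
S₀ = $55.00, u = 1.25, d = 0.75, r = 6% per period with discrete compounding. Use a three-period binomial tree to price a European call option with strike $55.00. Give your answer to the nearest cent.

Risk-neutral probability p = (1 + 0.06 − 0.75)/(1.25 − 0.75) = 0.3100/0.5000 = 0.6200
Terminal stock prices: S_uuu = 107.4, S_uud = 64.45, S_udd = 38.67, S_ddd = 23.2
Terminal payoffs (S − K): max(52.42, 0) = 52.42, max(9.453, 0) = 9.453, max(-16.33, 0) = 0, max(-31.8, 0) = 0
Node uu (S = 85.94): V_uu = 1/1.06·[0.6200·52.4219 + 0.3800·9.4531] = 34.0507
Node ud (S = 51.56): V_ud = 1/1.06·[0.6200·9.4531 + 0.3800·0.0000] = 5.5292
Node dd (S = 30.94): V_dd = 1/1.06·[0.6200·0.0000 + 0.3800·0.0000] = 0.0000
Node u (S = 68.75): V_u = 1/1.06·[0.6200·34.0507 + 0.3800·5.5292] = 21.8986
Node d (S = 41.25): V_d = 1/1.06·[0.6200·5.5292 + 0.3800·0.0000] = 3.2341
Node 0 (S = 55): V_0 = 1/1.06·[0.6200·21.8986 + 0.3800·3.2341] = 13.9680

$13.97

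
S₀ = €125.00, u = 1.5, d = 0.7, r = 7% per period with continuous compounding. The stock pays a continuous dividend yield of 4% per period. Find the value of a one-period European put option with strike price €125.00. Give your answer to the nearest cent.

Per-period risk-free factor R = e^0.07 = 1.0725; dividend-adjusted growth = e^(0.07−0.04) = 1.0305.
Risk-neutral probability p = (1.0305 − 0.7)/(1.5 − 0.7) = 0.3305/0.8000 = 0.4131
Terminal stock prices: S_u = 187.5, S_d = 87.5
Terminal payoffs (K − S): max(-62.5, 0) = 0, max(37.5, 0) = 37.5
Node 0 (S = 125): V_0 = e^(−0.07)·[0.4131·0.0000 + 0.5869·37.5000] = 20.5219

€20.52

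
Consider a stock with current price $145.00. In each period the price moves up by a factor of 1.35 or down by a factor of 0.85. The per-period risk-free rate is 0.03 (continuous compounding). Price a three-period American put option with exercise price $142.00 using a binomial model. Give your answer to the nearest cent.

$14.48

Risk-neutral probability p = (e^0.03 − 0.85)/(1.35 − 0.85) = 0.1805/0.5000 = 0.3609
Terminal stock prices: S_uuu = 356.8, S_uud = 224.6, S_udd = 141.4, S_ddd = 89.05
Terminal payoffs (K − S): max(-214.8, 0) = 0, max(-82.62, 0) = 0, max(0.5706, 0) = 0.5706, max(52.95, 0) = 52.95
Node uu (S = 264.3): continuation = e^(−0.03)·[0.3609·0.0000 + 0.6391·0.0000] = 0.0000; exercise value = 0.0000 ≤ continuation, so V_uu = 0.0000
Node ud (S = 166.4): continuation = e^(−0.03)·[0.3609·0.0000 + 0.6391·0.5706] = 0.3539; exercise value = 0.0000 ≤ continuation, so V_ud = 0.3539
Node dd (S = 104.8): continuation = e^(−0.03)·[0.3609·0.5706 + 0.6391·52.9519] = 33.0408; exercise value = 37.2375 > continuation, so V_dd = 37.2375 (exercise)
Node u (S = 195.8): continuation = e^(−0.03)·[0.3609·0.0000 + 0.6391·0.3539] = 0.2195; exercise value = 0.0000 ≤ continuation, so V_u = 0.2195
Node d (S = 123.2): continuation = e^(−0.03)·[0.3609·0.3539 + 0.6391·37.2375] = 23.2188; exercise value = 18.7500 ≤ continuation, so V_d = 23.2188
Node 0 (S = 145): continuation = e^(−0.03)·[0.3609·0.2195 + 0.6391·23.2188] = 14.4772; exercise value = 0.0000 ≤ continuation, so V_0 = 14.4772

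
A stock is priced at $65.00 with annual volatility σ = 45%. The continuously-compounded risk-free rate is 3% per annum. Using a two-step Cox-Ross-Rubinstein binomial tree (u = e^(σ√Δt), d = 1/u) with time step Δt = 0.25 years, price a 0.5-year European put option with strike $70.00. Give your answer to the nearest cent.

CRR parameters: u = e^(σ√Δt) = e^(0.45·√0.25) = 1.2523, d = 1/u = 0.7985
Per-period rate: rΔt = 0.03·0.25 = 0.0075, so R = e^0.0075 = 1.0075
Risk-neutral probability p = (e^0.0075 − 0.7985)/(1.2523 − 0.7985) = 0.2090/0.4538 = 0.4606
Terminal stock prices: S_uu = 101.9, S_ud = 65, S_dd = 41.45
Terminal payoffs (K − S): max(-31.94, 0) = 0, max(5, 0) = 5, max(28.55, 0) = 28.55
Node u (S = 81.4): V_u = e^(−0.0075)·[0.4606·0.0000 + 0.5394·5.0000] = 2.6770
Node d (S = 51.9): V_d = e^(−0.0075)·[0.4606·5.0000 + 0.5394·28.5542] = 17.5734
Node 0 (S = 65): V_0 = e^(−0.0075)·[0.4606·2.6770 + 0.5394·17.5734] = 10.6324

$10.63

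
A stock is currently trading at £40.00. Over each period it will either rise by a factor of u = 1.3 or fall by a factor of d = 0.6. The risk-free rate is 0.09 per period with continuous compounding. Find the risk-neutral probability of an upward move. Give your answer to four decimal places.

p = 0.7060

Risk-neutral probability p = (e^0.09 − 0.6)/(1.3 − 0.6) = 0.4942/0.7000 = 0.7060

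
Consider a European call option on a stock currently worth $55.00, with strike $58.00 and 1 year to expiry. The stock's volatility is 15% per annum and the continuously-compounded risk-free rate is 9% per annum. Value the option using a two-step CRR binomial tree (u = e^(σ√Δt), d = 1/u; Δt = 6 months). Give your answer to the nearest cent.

CRR parameters: u = e^(σ√Δt) = e^(0.15·√0.5) = 1.1119, d = 1/u = 0.8994
Per-period rate: rΔt = 0.09·0.5 = 0.045, so R = e^0.045 = 1.0460
Risk-neutral probability p = (e^0.045 − 0.8994)/(1.1119 − 0.8994) = 0.1467/0.2125 = 0.6901
Terminal stock prices: S_uu = 68, S_ud = 55, S_dd = 44.49
Terminal payoffs (S − K): max(9.997, 0) = 9.997, max(-3, 0) = 0, max(-13.51, 0) = 0
Node u (S = 61.15): V_u = e^(−0.045)·[0.6901·9.9971 + 0.3099·0.0000] = 6.5952
Node d (S = 49.47): V_d = e^(−0.045)·[0.6901·0.0000 + 0.3099·0.0000] = 0.0000
Node 0 (S = 55): V_0 = e^(−0.045)·[0.6901·6.5952 + 0.3099·0.0000] = 4.3510

$4.35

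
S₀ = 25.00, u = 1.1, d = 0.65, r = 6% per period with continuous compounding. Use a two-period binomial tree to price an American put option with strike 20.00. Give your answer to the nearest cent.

Risk-neutral probability p = (e^0.06 − 0.65)/(1.1 − 0.65) = 0.4118/0.4500 = 0.9152
Terminal stock prices: S_uu = 30.25, S_ud = 17.88, S_dd = 10.56
Terminal payoffs (K − S): max(-10.25, 0) = 0, max(2.125, 0) = 2.125, max(9.437, 0) = 9.437
Node u (S = 27.5): continuation = e^(−0.06)·[0.9152·0.0000 + 0.0848·2.1250] = 0.1697; exercise value = 0.0000 ≤ continuation, so V_u = 0.1697
Node d (S = 16.25): continuation = e^(−0.06)·[0.9152·2.1250 + 0.0848·9.4375] = 2.5853; exercise value = 3.7500 > continuation, so V_d = 3.7500 (exercise)
Node 0 (S = 25): continuation = e^(−0.06)·[0.9152·0.1697 + 0.0848·3.7500] = 0.4458; exercise value = 0.0000 ≤ continuation, so V_0 = 0.4458

0.45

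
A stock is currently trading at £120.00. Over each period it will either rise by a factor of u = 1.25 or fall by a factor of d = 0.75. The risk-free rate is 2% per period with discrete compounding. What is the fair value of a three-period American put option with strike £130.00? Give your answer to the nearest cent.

£22.95

Risk-neutral probability p = (1 + 0.02 − 0.75)/(1.25 − 0.75) = 0.2700/0.5000 = 0.5400
Terminal stock prices: S_uuu = 234.4, S_uud = 140.6, S_udd = 84.38, S_ddd = 50.62
Terminal payoffs (K − S): max(-104.4, 0) = 0, max(-10.62, 0) = 0, max(45.62, 0) = 45.62, max(79.38, 0) = 79.38
Node uu (S = 187.5): continuation = 1/1.02·[0.5400·0.0000 + 0.4600·0.0000] = 0.0000; exercise value = 0.0000 ≤ continuation, so V_uu = 0.0000
Node ud (S = 112.5): continuation = 1/1.02·[0.5400·0.0000 + 0.4600·45.6250] = 20.5760; exercise value = 17.5000 ≤ continuation, so V_ud = 20.5760
Node dd (S = 67.5): continuation = 1/1.02·[0.5400·45.6250 + 0.4600·79.3750] = 59.9510; exercise value = 62.5000 > continuation, so V_dd = 62.5000 (exercise)
Node u (S = 150): continuation = 1/1.02·[0.5400·0.0000 + 0.4600·20.5760] = 9.2794; exercise value = 0.0000 ≤ continuation, so V_u = 9.2794
Node d (S = 90): continuation = 1/1.02·[0.5400·20.5760 + 0.4600·62.5000] = 39.0794; exercise value = 40.0000 > continuation, so V_d = 40.0000 (exercise)
Node 0 (S = 120): continuation = 1/1.02·[0.5400·9.2794 + 0.4600·40.0000] = 22.9518; exercise value = 10.0000 ≤ continuation, so V_0 = 22.9518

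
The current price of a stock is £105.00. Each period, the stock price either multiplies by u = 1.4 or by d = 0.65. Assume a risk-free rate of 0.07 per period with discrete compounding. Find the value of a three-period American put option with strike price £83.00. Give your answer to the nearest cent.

£10.23

Risk-neutral probability p = (1 + 0.07 − 0.65)/(1.4 − 0.65) = 0.4200/0.7500 = 0.5600
Terminal stock prices: S_uuu = 288.1, S_uud = 133.8, S_udd = 62.11, S_ddd = 28.84
Terminal payoffs (K − S): max(-205.1, 0) = 0, max(-50.77, 0) = 0, max(20.89, 0) = 20.89, max(54.16, 0) = 54.16
Node uu (S = 205.8): continuation = 1/1.07·[0.5600·0.0000 + 0.4400·0.0000] = 0.0000; exercise value = 0.0000 ≤ continuation, so V_uu = 0.0000
Node ud (S = 95.55): continuation = 1/1.07·[0.5600·0.0000 + 0.4400·20.8925] = 8.5913; exercise value = 0.0000 ≤ continuation, so V_ud = 8.5913
Node dd (S = 44.36): continuation = 1/1.07·[0.5600·20.8925 + 0.4400·54.1644] = 33.2076; exercise value = 38.6375 > continuation, so V_dd = 38.6375 (exercise)
Node u (S = 147): continuation = 1/1.07·[0.5600·0.0000 + 0.4400·8.5913] = 3.5329; exercise value = 0.0000 ≤ continuation, so V_u = 3.5329
Node d (S = 68.25): continuation = 1/1.07·[0.5600·8.5913 + 0.4400·38.6375] = 20.3847; exercise value = 14.7500 ≤ continuation, so V_d = 20.3847
Node 0 (S = 105): continuation = 1/1.07·[0.5600·3.5329 + 0.4400·20.3847] = 10.2315; exercise value = 0.0000 ≤ continuation, so V_0 = 10.2315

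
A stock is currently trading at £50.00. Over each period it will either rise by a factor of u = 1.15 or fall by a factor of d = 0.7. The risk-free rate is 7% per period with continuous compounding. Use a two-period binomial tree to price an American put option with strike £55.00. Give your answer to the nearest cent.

Risk-neutral probability p = (e^0.07 − 0.7)/(1.15 − 0.7) = 0.3725/0.4500 = 0.8278
Terminal stock prices: S_uu = 66.12, S_ud = 40.25, S_dd = 24.5
Terminal payoffs (K − S): max(-11.12, 0) = 0, max(14.75, 0) = 14.75, max(30.5, 0) = 30.5
Node u (S = 57.5): continuation = e^(−0.07)·[0.8278·0.0000 + 0.1722·14.7500] = 2.3683; exercise value = 0.0000 ≤ continuation, so V_u = 2.3683
Node d (S = 35): continuation = e^(−0.07)·[0.8278·14.7500 + 0.1722·30.5000] = 16.2817; exercise value = 20.0000 > continuation, so V_d = 20.0000 (exercise)
Node 0 (S = 50): continuation = e^(−0.07)·[0.8278·2.3683 + 0.1722·20.0000] = 5.0392; exercise value = 5.0000 ≤ continuation, so V_0 = 5.0392

£5.04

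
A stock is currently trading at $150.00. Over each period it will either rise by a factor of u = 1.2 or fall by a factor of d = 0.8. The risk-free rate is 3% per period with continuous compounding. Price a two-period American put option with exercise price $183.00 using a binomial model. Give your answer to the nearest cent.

$34.88

Risk-neutral probability p = (e^0.03 − 0.8)/(1.2 − 0.8) = 0.2305/0.4000 = 0.5761
Terminal stock prices: S_uu = 216, S_ud = 144, S_dd = 96
Terminal payoffs (K − S): max(-33, 0) = 0, max(39, 0) = 39, max(87, 0) = 87
Node u (S = 180): continuation = e^(−0.03)·[0.5761·0.0000 + 0.4239·39.0000] = 16.0421; exercise value = 3.0000 ≤ continuation, so V_u = 16.0421
Node d (S = 120): continuation = e^(−0.03)·[0.5761·39.0000 + 0.4239·87.0000] = 57.5915; exercise value = 63.0000 > continuation, so V_d = 63.0000 (exercise)
Node 0 (S = 150): continuation = e^(−0.03)·[0.5761·16.0421 + 0.4239·63.0000] = 34.8835; exercise value = 33.0000 ≤ continuation, so V_0 = 34.8835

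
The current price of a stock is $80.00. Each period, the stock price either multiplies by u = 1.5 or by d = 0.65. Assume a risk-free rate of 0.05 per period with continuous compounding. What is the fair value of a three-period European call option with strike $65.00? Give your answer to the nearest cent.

$34.36

Risk-neutral probability p = (e^0.05 − 0.65)/(1.5 − 0.65) = 0.4013/0.8500 = 0.4721
Terminal stock prices: S_uuu = 270, S_uud = 117, S_udd = 50.7, S_ddd = 21.97
Terminal payoffs (S − K): max(205, 0) = 205, max(52, 0) = 52, max(-14.3, 0) = 0, max(-43.03, 0) = 0
Node uu (S = 180): V_uu = e^(−0.05)·[0.4721·205.0000 + 0.5279·52.0000] = 118.1701
Node ud (S = 78): V_ud = e^(−0.05)·[0.4721·52.0000 + 0.5279·0.0000] = 23.3511
Node dd (S = 33.8): V_dd = e^(−0.05)·[0.4721·0.0000 + 0.5279·0.0000] = 0.0000
Node u (S = 120): V_u = e^(−0.05)·[0.4721·118.1701 + 0.5279·23.3511] = 64.7917
Node d (S = 52): V_d = e^(−0.05)·[0.4721·23.3511 + 0.5279·0.0000] = 10.4860
Node 0 (S = 80): V_0 = e^(−0.05)·[0.4721·64.7917 + 0.5279·10.4860] = 34.3611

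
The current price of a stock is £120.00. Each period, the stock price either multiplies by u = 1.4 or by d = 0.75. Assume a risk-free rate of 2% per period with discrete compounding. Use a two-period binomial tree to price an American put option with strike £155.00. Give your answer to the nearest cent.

Risk-neutral probability p = (1 + 0.02 − 0.75)/(1.4 − 0.75) = 0.2700/0.6500 = 0.4154
Terminal stock prices: S_uu = 235.2, S_ud = 126, S_dd = 67.5
Terminal payoffs (K − S): max(-80.2, 0) = 0, max(29, 0) = 29, max(87.5, 0) = 87.5
Node u (S = 168): continuation = 1/1.02·[0.4154·0.0000 + 0.5846·29.0000] = 16.6214; exercise value = 0.0000 ≤ continuation, so V_u = 16.6214
Node d (S = 90): continuation = 1/1.02·[0.4154·29.0000 + 0.5846·87.5000] = 61.9608; exercise value = 65.0000 > continuation, so V_d = 65.0000 (exercise)
Node 0 (S = 120): continuation = 1/1.02·[0.4154·16.6214 + 0.5846·65.0000] = 44.0238; exercise value = 35.0000 ≤ continuation, so V_0 = 44.0238

£44.02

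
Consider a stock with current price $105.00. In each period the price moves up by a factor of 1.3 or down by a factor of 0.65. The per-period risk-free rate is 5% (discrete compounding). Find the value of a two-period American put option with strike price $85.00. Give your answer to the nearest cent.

$6.14

Risk-neutral probability p = (1 + 0.05 − 0.65)/(1.3 − 0.65) = 0.4000/0.6500 = 0.6154
Terminal stock prices: S_uu = 177.5, S_ud = 88.73, S_dd = 44.36
Terminal payoffs (K − S): max(-92.45, 0) = 0, max(-3.725, 0) = 0, max(40.64, 0) = 40.64
Node u (S = 136.5): continuation = 1/1.05·[0.6154·0.0000 + 0.3846·0.0000] = 0.0000; exercise value = 0.0000 ≤ continuation, so V_u = 0.0000
Node d (S = 68.25): continuation = 1/1.05·[0.6154·0.0000 + 0.3846·40.6375] = 14.8855; exercise value = 16.7500 > continuation, so V_d = 16.7500 (exercise)
Node 0 (S = 105): continuation = 1/1.05·[0.6154·0.0000 + 0.3846·16.7500] = 6.1355; exercise value = 0.0000 ≤ continuation, so V_0 = 6.1355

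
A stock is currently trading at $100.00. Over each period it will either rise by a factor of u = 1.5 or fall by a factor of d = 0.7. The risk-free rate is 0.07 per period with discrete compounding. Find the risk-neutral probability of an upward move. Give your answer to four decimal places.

Risk-neutral probability p = (1 + 0.07 − 0.7)/(1.5 − 0.7) = 0.3700/0.8000 = 0.4625

p = 0.4625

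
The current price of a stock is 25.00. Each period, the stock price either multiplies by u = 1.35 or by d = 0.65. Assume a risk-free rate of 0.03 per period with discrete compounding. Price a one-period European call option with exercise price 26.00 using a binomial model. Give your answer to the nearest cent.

Risk-neutral probability p = (1 + 0.03 − 0.65)/(1.35 − 0.65) = 0.3800/0.7000 = 0.5429
Terminal stock prices: S_u = 33.75, S_d = 16.25
Terminal payoffs (S − K): max(7.75, 0) = 7.75, max(-9.75, 0) = 0
Node 0 (S = 25): V_0 = 1/1.03·[0.5429·7.7500 + 0.4571·0.0000] = 4.0846

4.08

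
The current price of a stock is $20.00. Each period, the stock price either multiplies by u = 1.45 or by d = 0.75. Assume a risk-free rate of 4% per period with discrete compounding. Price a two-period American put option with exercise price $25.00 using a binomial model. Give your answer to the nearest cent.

Risk-neutral probability p = (1 + 0.04 − 0.75)/(1.45 − 0.75) = 0.2900/0.7000 = 0.4143
Terminal stock prices: S_uu = 42.05, S_ud = 21.75, S_dd = 11.25
Terminal payoffs (K − S): max(-17.05, 0) = 0, max(3.25, 0) = 3.25, max(13.75, 0) = 13.75
Node u (S = 29): continuation = 1/1.04·[0.4143·0.0000 + 0.5857·3.2500] = 1.8304; exercise value = 0.0000 ≤ continuation, so V_u = 1.8304
Node d (S = 15): continuation = 1/1.04·[0.4143·3.2500 + 0.5857·13.7500] = 9.0385; exercise value = 10.0000 > continuation, so V_d = 10.0000 (exercise)
Node 0 (S = 20): continuation = 1/1.04·[0.4143·1.8304 + 0.5857·10.0000] = 6.3610; exercise value = 5.0000 ≤ continuation, so V_0 = 6.3610

$6.36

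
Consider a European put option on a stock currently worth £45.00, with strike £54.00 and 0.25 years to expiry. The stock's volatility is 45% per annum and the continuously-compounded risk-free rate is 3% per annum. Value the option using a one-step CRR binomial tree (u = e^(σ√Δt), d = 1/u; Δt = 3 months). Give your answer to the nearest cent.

£9.67

CRR parameters: u = e^(σ√Δt) = e^(0.45·√0.25) = 1.2523, d = 1/u = 0.7985
Per-period rate: rΔt = 0.03·0.25 = 0.0075, so R = e^0.0075 = 1.0075
Risk-neutral probability p = (e^0.0075 − 0.7985)/(1.2523 − 0.7985) = 0.2090/0.4538 = 0.4606
Terminal stock prices: S_u = 56.35, S_d = 35.93
Terminal payoffs (K − S): max(-2.355, 0) = 0, max(18.07, 0) = 18.07
Node 0 (S = 45): V_0 = e^(−0.0075)·[0.4606·0.0000 + 0.5394·18.0668] = 9.6728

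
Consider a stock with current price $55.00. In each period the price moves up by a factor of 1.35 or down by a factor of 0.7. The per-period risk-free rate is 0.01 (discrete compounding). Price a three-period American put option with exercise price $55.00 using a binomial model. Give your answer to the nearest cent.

$12.24

Risk-neutral probability p = (1 + 0.01 − 0.7)/(1.35 − 0.7) = 0.3100/0.6500 = 0.4769
Terminal stock prices: S_uuu = 135.3, S_uud = 70.17, S_udd = 36.38, S_ddd = 18.86
Terminal payoffs (K − S): max(-80.32, 0) = 0, max(-15.17, 0) = 0, max(18.62, 0) = 18.62, max(36.14, 0) = 36.14
Node uu (S = 100.2): continuation = 1/1.01·[0.4769·0.0000 + 0.5231·0.0000] = 0.0000; exercise value = 0.0000 ≤ continuation, so V_uu = 0.0000
Node ud (S = 51.97): continuation = 1/1.01·[0.4769·0.0000 + 0.5231·18.6175] = 9.6420; exercise value = 3.0250 ≤ continuation, so V_ud = 9.6420
Node dd (S = 26.95): continuation = 1/1.01·[0.4769·18.6175 + 0.5231·36.1350] = 27.5054; exercise value = 28.0500 > continuation, so V_dd = 28.0500 (exercise)
Node u (S = 74.25): continuation = 1/1.01·[0.4769·0.0000 + 0.5231·9.6420] = 4.9936; exercise value = 0.0000 ≤ continuation, so V_u = 4.9936
Node d (S = 38.5): continuation = 1/1.01·[0.4769·9.6420 + 0.5231·28.0500] = 19.0800; exercise value = 16.5000 ≤ continuation, so V_d = 19.0800
Node 0 (S = 55): continuation = 1/1.01·[0.4769·4.9936 + 0.5231·19.0800] = 12.2394; exercise value = 0.0000 ≤ continuation, so V_0 = 12.2394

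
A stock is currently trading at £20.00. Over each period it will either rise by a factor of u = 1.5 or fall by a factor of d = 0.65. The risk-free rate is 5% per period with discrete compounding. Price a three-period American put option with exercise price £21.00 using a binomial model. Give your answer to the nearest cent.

£5.09

Risk-neutral probability p = (1 + 0.05 − 0.65)/(1.5 − 0.65) = 0.4000/0.8500 = 0.4706
Terminal stock prices: S_uuu = 67.5, S_uud = 29.25, S_udd = 12.68, S_ddd = 5.492
Terminal payoffs (K − S): max(-46.5, 0) = 0, max(-8.25, 0) = 0, max(8.325, 0) = 8.325, max(15.51, 0) = 15.51
Node uu (S = 45): continuation = 1/1.05·[0.4706·0.0000 + 0.5294·0.0000] = 0.0000; exercise value = 0.0000 ≤ continuation, so V_uu = 0.0000
Node ud (S = 19.5): continuation = 1/1.05·[0.4706·0.0000 + 0.5294·8.3250] = 4.1975; exercise value = 1.5000 ≤ continuation, so V_ud = 4.1975
Node dd (S = 8.45): continuation = 1/1.05·[0.4706·8.3250 + 0.5294·15.5075] = 11.5500; exercise value = 12.5500 > continuation, so V_dd = 12.5500 (exercise)
Node u (S = 30): continuation = 1/1.05·[0.4706·0.0000 + 0.5294·4.1975] = 2.1164; exercise value = 0.0000 ≤ continuation, so V_u = 2.1164
Node d (S = 13): continuation = 1/1.05·[0.4706·4.1975 + 0.5294·12.5500] = 8.2090; exercise value = 8.0000 ≤ continuation, so V_d = 8.2090
Node 0 (S = 20): continuation = 1/1.05·[0.4706·2.1164 + 0.5294·8.2090] = 5.0875; exercise value = 1.0000 ≤ continuation, so V_0 = 5.0875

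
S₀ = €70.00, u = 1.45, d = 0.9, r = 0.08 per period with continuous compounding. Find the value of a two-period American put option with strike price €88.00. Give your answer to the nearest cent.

€18.00

Risk-neutral probability p = (e^0.08 − 0.9)/(1.45 − 0.9) = 0.1833/0.5500 = 0.3332
Terminal stock prices: S_uu = 147.2, S_ud = 91.35, S_dd = 56.7
Terminal payoffs (K − S): max(-59.18, 0) = 0, max(-3.35, 0) = 0, max(31.3, 0) = 31.3
Node u (S = 101.5): continuation = e^(−0.08)·[0.3332·0.0000 + 0.6668·0.0000] = 0.0000; exercise value = 0.0000 ≤ continuation, so V_u = 0.0000
Node d (S = 63): continuation = e^(−0.08)·[0.3332·0.0000 + 0.6668·31.3000] = 19.2648; exercise value = 25.0000 > continuation, so V_d = 25.0000 (exercise)
Node 0 (S = 70): continuation = e^(−0.08)·[0.3332·0.0000 + 0.6668·25.0000] = 15.3872; exercise value = 18.0000 > continuation, so V_0 = 18.0000 (exercise)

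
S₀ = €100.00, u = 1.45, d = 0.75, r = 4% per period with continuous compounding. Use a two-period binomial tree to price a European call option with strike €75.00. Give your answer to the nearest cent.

€36.68

Risk-neutral probability p = (e^0.04 − 0.75)/(1.45 − 0.75) = 0.2908/0.7000 = 0.4154
Terminal stock prices: S_uu = 210.2, S_ud = 108.8, S_dd = 56.25
Terminal payoffs (S − K): max(135.2, 0) = 135.2, max(33.75, 0) = 33.75, max(-18.75, 0) = 0
Node u (S = 145): V_u = e^(−0.04)·[0.4154·135.2500 + 0.5846·33.7500] = 72.9408
Node d (S = 75): V_d = e^(−0.04)·[0.4154·33.7500 + 0.5846·0.0000] = 13.4715
Node 0 (S = 100): V_0 = e^(−0.04)·[0.4154·72.9408 + 0.5846·13.4715] = 36.6807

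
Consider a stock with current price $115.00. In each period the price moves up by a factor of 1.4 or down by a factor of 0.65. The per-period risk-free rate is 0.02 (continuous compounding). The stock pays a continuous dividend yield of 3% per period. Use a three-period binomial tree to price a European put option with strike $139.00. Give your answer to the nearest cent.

Per-period risk-free factor R = e^0.02 = 1.0202; dividend-adjusted growth = e^(0.02−0.03) = 0.9900.
Risk-neutral probability p = (0.9900 − 0.65)/(1.4 − 0.65) = 0.3400/0.7500 = 0.4534
Terminal stock prices: S_uuu = 315.6, S_uud = 146.5, S_udd = 68.02, S_ddd = 31.58
Terminal payoffs (K − S): max(-176.6, 0) = 0, max(-7.51, 0) = 0, max(70.98, 0) = 70.98, max(107.4, 0) = 107.4
Node uu (S = 225.4): V_uu = e^(−0.02)·[0.4534·0.0000 + 0.5466·0.0000] = 0.0000
Node ud (S = 104.7): V_ud = e^(−0.02)·[0.4534·0.0000 + 0.5466·70.9775] = 38.0281
Node dd (S = 48.59): V_dd = e^(−0.02)·[0.4534·70.9775 + 0.5466·107.4181] = 89.0961
Node u (S = 161): V_u = e^(−0.02)·[0.4534·0.0000 + 0.5466·38.0281] = 20.3746
Node d (S = 74.75): V_d = e^(−0.02)·[0.4534·38.0281 + 0.5466·89.0961] = 64.6361
Node 0 (S = 115): V_0 = e^(−0.02)·[0.4534·20.3746 + 0.5466·64.6361] = 43.6855

$43.69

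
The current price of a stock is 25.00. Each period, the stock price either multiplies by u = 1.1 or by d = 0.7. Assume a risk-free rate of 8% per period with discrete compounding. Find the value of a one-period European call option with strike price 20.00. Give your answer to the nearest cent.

Risk-neutral probability p = (1 + 0.08 − 0.7)/(1.1 − 0.7) = 0.3800/0.4000 = 0.9500
Terminal stock prices: S_u = 27.5, S_d = 17.5
Terminal payoffs (S − K): max(7.5, 0) = 7.5, max(-2.5, 0) = 0
Node 0 (S = 25): V_0 = 1/1.08·[0.9500·7.5000 + 0.0500·0.0000] = 6.5972

6.60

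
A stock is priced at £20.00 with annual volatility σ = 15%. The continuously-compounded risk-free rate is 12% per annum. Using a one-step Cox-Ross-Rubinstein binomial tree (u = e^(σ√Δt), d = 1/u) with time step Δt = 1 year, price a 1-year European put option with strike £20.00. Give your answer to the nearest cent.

£0.28

CRR parameters: u = e^(σ√Δt) = e^(0.15·√1) = 1.1618, d = 1/u = 0.8607
Per-period rate: rΔt = 0.12·1 = 0.12, so R = e^0.12 = 1.1275
Risk-neutral probability p = (e^0.12 − 0.8607)/(1.1618 − 0.8607) = 0.2668/0.3011 = 0.8860
Terminal stock prices: S_u = 23.24, S_d = 17.21
Terminal payoffs (K − S): max(-3.237, 0) = 0, max(2.786, 0) = 2.786
Node 0 (S = 20): V_0 = e^(−0.12)·[0.8860·0.0000 + 0.1140·2.7858] = 0.2817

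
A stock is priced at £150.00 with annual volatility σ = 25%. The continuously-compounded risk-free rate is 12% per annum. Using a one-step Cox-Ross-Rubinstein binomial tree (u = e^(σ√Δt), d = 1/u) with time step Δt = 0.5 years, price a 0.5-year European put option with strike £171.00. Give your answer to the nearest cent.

£15.79

CRR parameters: u = e^(σ√Δt) = e^(0.25·√0.5) = 1.1934, d = 1/u = 0.8380
Per-period rate: rΔt = 0.12·0.5 = 0.06, so R = e^0.06 = 1.0618
Risk-neutral probability p = (e^0.06 − 0.8380)/(1.1934 − 0.8380) = 0.2239/0.3554 = 0.6299
Terminal stock prices: S_u = 179, S_d = 125.7
Terminal payoffs (K − S): max(-8.005, 0) = 0, max(45.3, 0) = 45.3
Node 0 (S = 150): V_0 = e^(−0.06)·[0.6299·0.0000 + 0.3701·45.3050] = 15.7904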